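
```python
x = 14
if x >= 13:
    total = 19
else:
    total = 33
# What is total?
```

Trace:
`x = 14` → x = 14
`if x >= 13: ...` → x >= 13 is True → total = 19
So total = 19

Answer: 19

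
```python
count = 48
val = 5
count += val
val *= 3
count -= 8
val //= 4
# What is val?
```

Trace:
`count = 48` → count = 48
`val = 5` → val = 5
`count += val` → count = 53
`val *= 3` → val = 15
`count -= 8` → count = 45
`val //= 4` → val = 3
So val = 3

Answer: 3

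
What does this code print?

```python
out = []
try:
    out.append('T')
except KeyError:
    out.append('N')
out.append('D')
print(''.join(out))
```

Execution trace: 'T' (try body, no exception) → 'D' (after the try/except). Output: TD

Answer: TD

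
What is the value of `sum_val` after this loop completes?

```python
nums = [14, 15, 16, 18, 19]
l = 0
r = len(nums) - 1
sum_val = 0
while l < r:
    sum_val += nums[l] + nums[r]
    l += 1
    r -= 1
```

Sum of pairs from ends
`sum_val` takes the values: 0 → 33 → 66

Answer: 66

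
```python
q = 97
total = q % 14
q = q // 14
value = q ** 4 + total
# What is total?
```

Trace:
`q = 97` → q = 97
`total = q % 14` → total = 13
`q = q // 14` → q = 6
`value = q ** 4 + total` → value = 1309
So total = 13

Answer: 13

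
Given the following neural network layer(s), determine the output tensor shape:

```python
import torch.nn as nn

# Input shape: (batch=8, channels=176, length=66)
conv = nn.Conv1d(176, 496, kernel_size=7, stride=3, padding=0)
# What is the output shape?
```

Input: (8, 176, 66) -> Output: (8, 496, 20)

Answer: (8, 496, 20)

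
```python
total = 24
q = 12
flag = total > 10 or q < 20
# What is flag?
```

Trace:
`total = 24` → total = 24
`q = 12` → q = 12
`flag = total > 10 or q < 20` → flag = True
So flag = True

Answer: True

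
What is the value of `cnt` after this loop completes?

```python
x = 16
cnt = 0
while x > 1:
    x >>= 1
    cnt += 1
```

Count right shifts until 1
`cnt` takes the values: 0 → 1 → 2 → 3 → 4

Answer: 4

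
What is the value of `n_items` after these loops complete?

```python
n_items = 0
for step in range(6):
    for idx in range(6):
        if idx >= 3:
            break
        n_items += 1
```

Inner breaks at 3, outer runs 6 times
`n_items` takes the values: 0 → 1 → 2 → 3 → 4 → 5 → 6 → 7 → 8 → 9 → 10 → 11 → 12 → 13 → 14 → 15 → 16 → 17 → 18

Answer: 18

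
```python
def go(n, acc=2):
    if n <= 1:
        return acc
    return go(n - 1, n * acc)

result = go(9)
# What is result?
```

Accumulator trace (n, acc): (9, 2) -> (8, 18) -> (7, 144) -> (6, 1008) -> (5, 6048) -> (4, 30240) -> (3, 120960) -> (2, 362880) -> (1, 725760) -> return 725760

Answer: 725760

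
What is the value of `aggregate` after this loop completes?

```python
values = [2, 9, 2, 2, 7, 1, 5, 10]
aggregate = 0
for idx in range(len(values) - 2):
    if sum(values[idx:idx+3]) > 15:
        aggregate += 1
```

Count windows with sum > 15
`aggregate` takes the values: 0 → 1

Answer: 1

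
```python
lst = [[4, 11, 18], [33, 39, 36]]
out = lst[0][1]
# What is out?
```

Trace:
`lst = [[4, 11, 18], [33, 39, 36]]` → lst = [[4, 11, 18], [33, 39, 36]]
`out = lst[0][1]` → out = 11
So out = 11

Answer: 11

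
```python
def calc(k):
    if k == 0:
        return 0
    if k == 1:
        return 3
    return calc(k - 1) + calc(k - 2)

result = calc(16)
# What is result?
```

Build up from base cases: calc(0)=0, calc(1)=3, calc(2)=3, calc(3)=6, calc(4)=9, calc(5)=15, calc(6)=24, ..., calc(16)=2961

Answer: 2961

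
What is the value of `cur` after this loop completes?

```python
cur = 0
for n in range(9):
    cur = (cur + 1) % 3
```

Increment mod 3, 9 times = 0
`cur` takes the values: 0 → 1 → 2 → 0 → 1 → 2 → 0 → 1 → 2 → 0

Answer: 0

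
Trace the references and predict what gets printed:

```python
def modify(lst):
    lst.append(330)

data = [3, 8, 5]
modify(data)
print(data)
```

Key concept: function modifies passed list.
Step by step:
`data = [3, 8, 5]` → data = [3, 8, 5]
`modify(data)` → data = [3, 8, 5, 330]
`print(data)` → prints [3, 8, 5, 330]

Answer: [3, 8, 5, 330]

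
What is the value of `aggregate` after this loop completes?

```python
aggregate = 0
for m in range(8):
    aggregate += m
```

Sum of 0 to 7 = 28
`aggregate` takes the values: 0 → 1 → 3 → 6 → 10 → 15 → 21 → 28

Answer: 28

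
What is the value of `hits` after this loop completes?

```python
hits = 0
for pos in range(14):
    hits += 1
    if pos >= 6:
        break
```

Loop breaks when pos reaches 6, hits is 7
`hits` takes the values: 0 → 1 → 2 → 3 → 4 → 5 → 6 → 7

Answer: 7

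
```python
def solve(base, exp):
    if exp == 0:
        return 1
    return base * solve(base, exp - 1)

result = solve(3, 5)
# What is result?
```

solve(3, 5) = 3 * 3 * 3 * 3 * 3 = 243

Answer: 243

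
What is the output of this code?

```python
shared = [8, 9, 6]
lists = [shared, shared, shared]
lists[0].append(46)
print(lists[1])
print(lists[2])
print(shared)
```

Key concept: list of same reference.
Step by step:
`shared = [8, 9, 6]` → shared = [8, 9, 6]
`lists = [shared, shared, shared]` → lists = [[8, 9, 6], [8, 9, 6], [8, 9, 6]]
`lists[0].append(46)` → shared = [8, 9, 6, 46]; lists = [[8, 9, 6, 46], [8, 9, 6, 46], [8, 9, 6, 46]]
`print(lists[1])` → prints [8, 9, 6, 46]
`print(lists[2])` → prints [8, 9, 6, 46]
`print(shared)` → prints [8, 9, 6, 46]

Answer:
[8, 9, 6, 46]
[8, 9, 6, 46]
[8, 9, 6, 46]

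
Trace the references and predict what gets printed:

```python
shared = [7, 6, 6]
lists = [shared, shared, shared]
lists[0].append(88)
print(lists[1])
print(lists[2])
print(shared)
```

Key concept: list of same reference.
Step by step:
`shared = [7, 6, 6]` → shared = [7, 6, 6]
`lists = [shared, shared, shared]` → lists = [[7, 6, 6], [7, 6, 6], [7, 6, 6]]
`lists[0].append(88)` → shared = [7, 6, 6, 88]; lists = [[7, 6, 6, 88], [7, 6, 6, 88], [7, 6, 6, 88]]
`print(lists[1])` → prints [7, 6, 6, 88]
`print(lists[2])` → prints [7, 6, 6, 88]
`print(shared)` → prints [7, 6, 6, 88]

Answer:
[7, 6, 6, 88]
[7, 6, 6, 88]
[7, 6, 6, 88]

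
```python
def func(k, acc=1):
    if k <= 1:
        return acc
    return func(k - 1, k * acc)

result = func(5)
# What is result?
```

Accumulator trace (n, acc): (5, 1) -> (4, 5) -> (3, 20) -> (2, 60) -> (1, 120) -> return 120

Answer: 120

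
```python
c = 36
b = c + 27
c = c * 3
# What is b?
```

Trace:
`c = 36` → c = 36
`b = c + 27` → b = 63
`c = c * 3` → c = 108
So b = 63

Answer: 63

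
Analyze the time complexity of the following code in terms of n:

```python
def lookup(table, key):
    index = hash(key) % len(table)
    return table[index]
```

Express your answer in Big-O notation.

This is Hash table lookup (average case). Time complexity: O(1).

Answer: O(1)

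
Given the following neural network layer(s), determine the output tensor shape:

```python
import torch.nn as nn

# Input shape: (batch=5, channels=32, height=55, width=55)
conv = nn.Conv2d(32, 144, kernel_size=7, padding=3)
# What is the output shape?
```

Input: (5, 32, 55, 55) -> Output: (5, 144, 55, 55)

Answer: (5, 144, 55, 55)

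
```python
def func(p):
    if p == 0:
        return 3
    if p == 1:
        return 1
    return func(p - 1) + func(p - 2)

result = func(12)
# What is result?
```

Build up from base cases: func(0)=3, func(1)=1, func(2)=4, func(3)=5, func(4)=9, func(5)=14, func(6)=23, ..., func(12)=411

Answer: 411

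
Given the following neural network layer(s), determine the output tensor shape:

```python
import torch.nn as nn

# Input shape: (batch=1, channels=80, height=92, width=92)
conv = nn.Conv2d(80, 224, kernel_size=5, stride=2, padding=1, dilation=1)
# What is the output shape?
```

Input: (1, 80, 92, 92) -> Output: (1, 224, 45, 45)

Answer: (1, 224, 45, 45)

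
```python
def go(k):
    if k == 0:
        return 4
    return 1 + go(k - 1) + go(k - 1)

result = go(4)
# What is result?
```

go(k) = 1 + 2·go(k-1), go(0)=4. Closed form: (4+1)·2^4 - 1 = 79.

Answer: 79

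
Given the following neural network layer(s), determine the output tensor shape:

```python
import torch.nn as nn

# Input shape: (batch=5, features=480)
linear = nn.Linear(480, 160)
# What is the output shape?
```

Input: (5, 480) -> Output: (5, 160)

Answer: (5, 160)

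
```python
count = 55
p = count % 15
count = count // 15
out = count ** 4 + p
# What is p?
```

Trace:
`count = 55` → count = 55
`p = count % 15` → p = 10
`count = count // 15` → count = 3
`out = count ** 4 + p` → out = 91
So p = 10

Answer: 10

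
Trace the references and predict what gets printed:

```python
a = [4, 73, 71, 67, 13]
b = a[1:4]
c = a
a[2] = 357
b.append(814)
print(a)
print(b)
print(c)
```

Key concept: slice vs alias.
Step by step:
`a = [4, 73, 71, 67, 13]` → a = [4, 73, 71, 67, 13]
`b = a[1:4]` → b = [73, 71, 67]
`c = a` → c = [4, 73, 71, 67, 13] (same object as a)
`a[2] = 357` → a = [4, 73, 357, 67, 13] (same object as c); c = [4, 73, 357, 67, 13] (same object as a)
`b.append(814)` → b = [73, 71, 67, 814]
`print(a)` → prints [4, 73, 357, 67, 13]
`print(b)` → prints [73, 71, 67, 814]
`print(c)` → prints [4, 73, 357, 67, 13]

Answer:
[4, 73, 357, 67, 13]
[73, 71, 67, 814]
[4, 73, 357, 67, 13]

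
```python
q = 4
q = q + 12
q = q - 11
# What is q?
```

Trace:
`q = 4` → q = 4
`q = q + 12` → q = 16
`q = q - 11` → q = 5
So q = 5

Answer: 5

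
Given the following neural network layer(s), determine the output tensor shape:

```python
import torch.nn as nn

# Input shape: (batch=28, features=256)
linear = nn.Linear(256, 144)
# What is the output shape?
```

Input: (28, 256) -> Output: (28, 144)

Answer: (28, 144)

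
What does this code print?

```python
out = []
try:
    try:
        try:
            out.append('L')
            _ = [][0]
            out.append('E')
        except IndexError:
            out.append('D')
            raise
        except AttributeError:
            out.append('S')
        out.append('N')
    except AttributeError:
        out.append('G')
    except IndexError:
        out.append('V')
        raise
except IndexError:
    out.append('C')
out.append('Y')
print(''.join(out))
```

Execution trace: 'L' (inner try body) → 'D' (inner except IndexError) → 'V' (except IndexError) → 'C' (outer except IndexError) → 'Y' (after the try/except). Output: LDVCY

Answer: LDVCY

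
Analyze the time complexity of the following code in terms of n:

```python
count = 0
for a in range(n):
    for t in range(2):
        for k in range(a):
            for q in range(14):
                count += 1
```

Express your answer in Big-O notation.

Each loop level contributes: n × 1 × n × 1. Multiplying the contributions gives O(n^2).

Answer: O(n^2)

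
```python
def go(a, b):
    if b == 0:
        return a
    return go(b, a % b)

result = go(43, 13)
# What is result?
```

go(43, 13) -> go(13, 4) -> go(4, 1) -> go(1, 0) -> 1

Answer: 1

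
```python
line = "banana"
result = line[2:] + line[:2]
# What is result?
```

Trace:
`line = "banana"` → line = 'banana'
`result = line[2:] + line[:2]` → result = 'nanaba'
So result = 'nanaba'

Answer: 'nanaba'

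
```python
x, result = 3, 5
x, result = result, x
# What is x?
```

Trace:
`x, result = 3, 5` → x = 3; result = 5
`x, result = result, x` → x = 5; result = 3
So x = 5

Answer: 5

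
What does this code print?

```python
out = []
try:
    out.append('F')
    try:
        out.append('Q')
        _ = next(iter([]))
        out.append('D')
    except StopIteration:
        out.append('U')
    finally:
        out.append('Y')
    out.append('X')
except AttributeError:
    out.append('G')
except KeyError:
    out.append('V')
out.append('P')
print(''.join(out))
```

Execution trace: 'F' (try body) → 'Q' (inner try body) → 'U' (inner except StopIteration) → 'Y' (inner finally) → 'X' (try body, no exception) → 'P' (after the try/except). Output: FQUYXP

Answer: FQUYXP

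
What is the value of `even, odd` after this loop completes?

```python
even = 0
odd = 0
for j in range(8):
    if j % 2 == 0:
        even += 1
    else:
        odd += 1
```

Count evens and odds in range(8)
`even, odd` takes the values: (0, 0) → (1, 0) → (1, 1) → (2, 1) → (2, 2) → (3, 2) → (3, 3) → (4, 3) → (4, 4)

Answer: 4, 4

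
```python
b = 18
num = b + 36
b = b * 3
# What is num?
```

Trace:
`b = 18` → b = 18
`num = b + 36` → num = 54
`b = b * 3` → b = 54
So num = 54

Answer: 54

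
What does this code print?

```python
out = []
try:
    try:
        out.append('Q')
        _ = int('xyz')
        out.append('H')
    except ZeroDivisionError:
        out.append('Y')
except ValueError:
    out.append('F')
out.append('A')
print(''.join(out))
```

Execution trace: 'Q' (try body) → 'F' (outer except ValueError) → 'A' (after the try/except). Output: QFA

Answer: QFA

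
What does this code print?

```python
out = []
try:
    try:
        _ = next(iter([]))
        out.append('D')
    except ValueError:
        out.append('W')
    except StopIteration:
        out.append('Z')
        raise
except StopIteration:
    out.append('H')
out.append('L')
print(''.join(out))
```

Execution trace: 'Z' (inner except StopIteration) → 'H' (outer except StopIteration) → 'L' (after the try/except). Output: ZHL

Answer: ZHL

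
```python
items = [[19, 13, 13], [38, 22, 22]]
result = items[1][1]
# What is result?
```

Trace:
`items = [[19, 13, 13], [38, 22, 22]]` → items = [[19, 13, 13], [38, 22, 22]]
`result = items[1][1]` → result = 22
So result = 22

Answer: 22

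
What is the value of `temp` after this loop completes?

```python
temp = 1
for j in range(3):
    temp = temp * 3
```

Multiply by 3, 3 times: 1 * 3^3 = 27
`temp` takes the values: 1 → 3 → 9 → 27

Answer: 27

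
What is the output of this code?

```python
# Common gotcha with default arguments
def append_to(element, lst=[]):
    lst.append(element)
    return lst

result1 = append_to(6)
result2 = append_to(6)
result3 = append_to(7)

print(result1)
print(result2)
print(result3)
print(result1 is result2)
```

Key concept: mutable default argument gotcha.
Step by step:
`result1 = append_to(6)` → result1 = [6]
`result2 = append_to(6)` → result1 = [6, 6] (same object as result2); result2 = [6, 6] (same object as result1)
`result3 = append_to(7)` → result1 = [6, 6, 7] (same object as result2, result3); result2 = [6, 6, 7] (same object as result1, result3); result3 = [6, 6, 7] (same object as result1, result2)
`print(result1)` → prints [6, 6, 7]
`print(result2)` → prints [6, 6, 7]
`print(result3)` → prints [6, 6, 7]
`print(result1 is result2)` → prints True

Answer:
[6, 6, 7]
[6, 6, 7]
[6, 6, 7]
True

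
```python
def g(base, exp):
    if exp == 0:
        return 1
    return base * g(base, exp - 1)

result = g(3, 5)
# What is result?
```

g(3, 5) = 3 * 3 * 3 * 3 * 3 = 243

Answer: 243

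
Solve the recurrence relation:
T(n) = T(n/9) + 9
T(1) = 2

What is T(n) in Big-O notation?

Each step divides n by 9 and adds 9. After log_9(n) steps we reach T(1)=2. So T(n) = 9·log_9(n) + 2 = O(log n).

Answer: O(log n)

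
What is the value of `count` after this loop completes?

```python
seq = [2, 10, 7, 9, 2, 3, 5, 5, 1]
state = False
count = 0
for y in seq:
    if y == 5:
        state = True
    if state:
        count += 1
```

Count elements after first 5 in [2, 10, 7, 9, 2, 3, 5, 5, 1]
`count` takes the values: 0 → 1 → 2 → 3

Answer: 3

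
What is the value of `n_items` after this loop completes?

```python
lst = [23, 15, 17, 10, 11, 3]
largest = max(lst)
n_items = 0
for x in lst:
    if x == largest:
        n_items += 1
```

Count of max value 23 in [23, 15, 17, 10, 11, 3]
`n_items` takes the values: 0 → 1

Answer: 1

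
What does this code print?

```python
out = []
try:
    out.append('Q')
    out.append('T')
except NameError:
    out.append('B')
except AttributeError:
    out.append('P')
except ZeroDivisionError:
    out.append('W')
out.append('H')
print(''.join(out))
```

Execution trace: 'Q' (try body) → 'T' (try body, no exception) → 'H' (after the try/except). Output: QTH

Answer: QTH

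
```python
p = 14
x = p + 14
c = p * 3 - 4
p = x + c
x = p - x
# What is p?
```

Trace:
`p = 14` → p = 14
`x = p + 14` → x = 28
`c = p * 3 - 4` → c = 38
`p = x + c` → p = 66
`x = p - x` → x = 38
So p = 66

Answer: 66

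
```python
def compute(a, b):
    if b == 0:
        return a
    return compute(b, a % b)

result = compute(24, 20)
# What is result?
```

compute(24, 20) -> compute(20, 4) -> compute(4, 0) -> 4

Answer: 4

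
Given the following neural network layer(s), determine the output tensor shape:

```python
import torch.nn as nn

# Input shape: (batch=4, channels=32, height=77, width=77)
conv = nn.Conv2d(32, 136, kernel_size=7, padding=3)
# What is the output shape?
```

Input: (4, 32, 77, 77) -> Output: (4, 136, 77, 77)

Answer: (4, 136, 77, 77)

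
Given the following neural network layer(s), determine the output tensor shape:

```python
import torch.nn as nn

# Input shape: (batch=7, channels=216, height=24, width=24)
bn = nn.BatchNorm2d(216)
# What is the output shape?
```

Input: (7, 216, 24, 24) -> Output: (7, 216, 24, 24)

Answer: (7, 216, 24, 24)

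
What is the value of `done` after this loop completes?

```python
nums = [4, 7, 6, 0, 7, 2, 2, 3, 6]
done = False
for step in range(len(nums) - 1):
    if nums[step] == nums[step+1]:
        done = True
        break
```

Check consecutive duplicates in [4, 7, 6, 0, 7, 2, 2, 3, 6]
`done` takes the values: False → True

Answer: True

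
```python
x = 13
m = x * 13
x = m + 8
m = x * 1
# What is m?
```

Trace:
`x = 13` → x = 13
`m = x * 13` → m = 169
`x = m + 8` → x = 177
`m = x * 1` → m = 177
So m = 177

Answer: 177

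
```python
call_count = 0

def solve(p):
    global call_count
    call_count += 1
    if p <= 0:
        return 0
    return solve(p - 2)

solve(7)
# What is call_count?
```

Linear recursion stepping by 2: 5 calls from p=7 down to ≤0.

Answer: 5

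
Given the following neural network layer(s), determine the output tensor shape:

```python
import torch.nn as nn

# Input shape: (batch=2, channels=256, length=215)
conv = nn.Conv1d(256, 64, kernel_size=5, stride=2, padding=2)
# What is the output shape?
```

Input: (2, 256, 215) -> Output: (2, 64, 108)

Answer: (2, 64, 108)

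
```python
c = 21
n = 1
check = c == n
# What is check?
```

Trace:
`c = 21` → c = 21
`n = 1` → n = 1
`check = c == n` → check = False
So check = False

Answer: False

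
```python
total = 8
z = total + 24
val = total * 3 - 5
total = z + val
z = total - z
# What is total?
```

Trace:
`total = 8` → total = 8
`z = total + 24` → z = 32
`val = total * 3 - 5` → val = 19
`total = z + val` → total = 51
`z = total - z` → z = 19
So total = 51

Answer: 51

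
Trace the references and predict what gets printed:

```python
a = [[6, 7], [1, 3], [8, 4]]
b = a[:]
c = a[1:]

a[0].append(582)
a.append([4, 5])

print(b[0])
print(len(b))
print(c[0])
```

Key concept: slice with nested mutation.
Step by step:
`a = [[6, 7], [1, 3], [8, 4]]` → a = [[6, 7], [1, 3], [8, 4]]
`b = a[:]` → b = [[6, 7], [1, 3], [8, 4]]
`c = a[1:]` → c = [[1, 3], [8, 4]]
`a[0].append(582)` → a = [[6, 7, 582], [1, 3], [8, 4]]; b = [[6, 7, 582], [1, 3], [8, 4]]
`a.append([4, 5])` → a = [[6, 7, 582], [1, 3], [8, 4], [4, 5]]
`print(b[0])` → prints [6, 7, 582]
`print(len(b))` → prints 3
`print(c[0])` → prints [1, 3]

Answer:
[6, 7, 582]
3
[1, 3]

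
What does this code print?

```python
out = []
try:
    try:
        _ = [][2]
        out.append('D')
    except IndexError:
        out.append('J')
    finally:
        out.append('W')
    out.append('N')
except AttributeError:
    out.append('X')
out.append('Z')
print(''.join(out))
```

Execution trace: 'J' (inner except IndexError) → 'W' (inner finally) → 'N' (try body, no exception) → 'Z' (after the try/except). Output: JWNZ

Answer: JWNZ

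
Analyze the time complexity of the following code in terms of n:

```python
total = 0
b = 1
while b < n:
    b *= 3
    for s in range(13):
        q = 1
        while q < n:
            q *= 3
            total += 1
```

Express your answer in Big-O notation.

Each loop level contributes: log n × 1 × log n. Multiplying the contributions gives O(log² n).

Answer: O(log² n)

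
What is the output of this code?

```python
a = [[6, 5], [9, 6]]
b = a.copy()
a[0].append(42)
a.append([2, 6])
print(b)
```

Key concept: shallow copy with nested lists.
Step by step:
`a = [[6, 5], [9, 6]]` → a = [[6, 5], [9, 6]]
`b = a.copy()` → b = [[6, 5], [9, 6]]
`a[0].append(42)` → a = [[6, 5, 42], [9, 6]]; b = [[6, 5, 42], [9, 6]]
`a.append([2, 6])` → a = [[6, 5, 42], [9, 6], [2, 6]]
`print(b)` → prints [[6, 5, 42], [9, 6]]

Answer: [[6, 5, 42], [9, 6]]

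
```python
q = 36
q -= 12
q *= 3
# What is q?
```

Trace:
`q = 36` → q = 36
`q -= 12` → q = 24
`q *= 3` → q = 72
So q = 72

Answer: 72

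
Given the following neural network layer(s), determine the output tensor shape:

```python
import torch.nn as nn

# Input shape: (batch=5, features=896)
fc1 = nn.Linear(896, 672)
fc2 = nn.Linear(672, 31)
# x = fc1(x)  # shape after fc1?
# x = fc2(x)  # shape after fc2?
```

Input: (5, 896) -> after fc1: (5, 672) -> Output: (5, 31)

Answer: (5, 31)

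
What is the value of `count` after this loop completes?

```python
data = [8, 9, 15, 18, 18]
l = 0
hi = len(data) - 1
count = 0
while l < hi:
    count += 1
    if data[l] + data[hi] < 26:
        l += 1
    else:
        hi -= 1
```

Steps to find pair summing to 26
`count` takes the values: 0 → 1 → 2 → 3 → 4

Answer: 4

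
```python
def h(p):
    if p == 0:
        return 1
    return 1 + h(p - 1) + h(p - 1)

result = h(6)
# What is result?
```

h(p) = 1 + 2·h(p-1), h(0)=1. Closed form: (1+1)·2^6 - 1 = 127.

Answer: 127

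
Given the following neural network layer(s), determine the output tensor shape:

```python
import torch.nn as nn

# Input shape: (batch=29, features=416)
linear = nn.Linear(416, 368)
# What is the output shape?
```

Input: (29, 416) -> Output: (29, 368)

Answer: (29, 368)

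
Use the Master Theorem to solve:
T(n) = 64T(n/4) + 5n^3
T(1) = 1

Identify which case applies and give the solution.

a=64, b=4, f(n)=5n^3. log_4(64) = 3. Since c=3 = 3, Case 2 applies: T(n) = Θ(n^log_b(a) · log n) = O(n^3 log n).

Answer: O(n^3 log n) - Case 2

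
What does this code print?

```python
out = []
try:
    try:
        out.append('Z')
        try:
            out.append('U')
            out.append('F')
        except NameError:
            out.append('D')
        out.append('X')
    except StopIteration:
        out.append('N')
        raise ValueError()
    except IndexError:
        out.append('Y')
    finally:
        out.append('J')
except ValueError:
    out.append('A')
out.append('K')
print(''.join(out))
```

Execution trace: 'Z' (try body) → 'U' (inner try body) → 'F' (inner try body, no exception) → 'X' (try body, no exception) → 'J' (finally) → 'K' (after the try/except). Output: ZUFXJK

Answer: ZUFXJK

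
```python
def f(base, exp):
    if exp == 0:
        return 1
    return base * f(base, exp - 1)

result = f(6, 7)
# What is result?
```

f(6, 7) = 6 * 6 * 6 * 6 * 6 * 6 * 6 = 279936

Answer: 279936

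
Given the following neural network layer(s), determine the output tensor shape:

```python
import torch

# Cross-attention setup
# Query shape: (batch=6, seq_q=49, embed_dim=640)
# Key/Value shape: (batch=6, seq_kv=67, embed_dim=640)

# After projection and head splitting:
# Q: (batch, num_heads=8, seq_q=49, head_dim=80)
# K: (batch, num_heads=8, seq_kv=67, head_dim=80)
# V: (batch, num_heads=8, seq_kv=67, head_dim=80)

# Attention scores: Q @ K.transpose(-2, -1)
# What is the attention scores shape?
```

Input: (6, 49, 640) -> Output: (6, 8, 49, 67)

Answer: (6, 8, 49, 67)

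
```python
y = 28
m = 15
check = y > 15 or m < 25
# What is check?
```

Trace:
`y = 28` → y = 28
`m = 15` → m = 15
`check = y > 15 or m < 25` → check = True
So check = True

Answer: True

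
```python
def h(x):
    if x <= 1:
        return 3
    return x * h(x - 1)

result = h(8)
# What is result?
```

h(8) = 8 * 7 * 6 * 5 * 4 * 3 * 2 * 3 = 120960

Answer: 120960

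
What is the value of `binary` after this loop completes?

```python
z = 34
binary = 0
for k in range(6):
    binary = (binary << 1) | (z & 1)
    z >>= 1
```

Reverse lowest 6 bits of 34
`binary` takes the values: 0 → 1 → 2 → 4 → 8 → 17

Answer: 17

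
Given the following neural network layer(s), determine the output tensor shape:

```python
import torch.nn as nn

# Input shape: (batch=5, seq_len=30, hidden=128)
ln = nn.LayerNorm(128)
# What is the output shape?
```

Input: (5, 30, 128) -> Output: (5, 30, 128)

Answer: (5, 30, 128)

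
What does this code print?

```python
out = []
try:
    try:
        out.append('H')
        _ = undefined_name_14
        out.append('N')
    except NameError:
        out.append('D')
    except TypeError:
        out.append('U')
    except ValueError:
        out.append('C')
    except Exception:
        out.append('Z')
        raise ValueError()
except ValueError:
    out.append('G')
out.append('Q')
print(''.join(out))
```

Execution trace: 'H' (inner try body) → 'D' (inner except NameError) → 'Q' (after the try/except). Output: HDQ

Answer: HDQ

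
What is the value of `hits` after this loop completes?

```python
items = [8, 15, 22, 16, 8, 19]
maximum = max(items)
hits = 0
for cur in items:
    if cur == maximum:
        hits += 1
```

Count of max value 22 in [8, 15, 22, 16, 8, 19]
`hits` takes the values: 0 → 1

Answer: 1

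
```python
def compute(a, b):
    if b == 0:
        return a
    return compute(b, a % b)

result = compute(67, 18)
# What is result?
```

compute(67, 18) -> compute(18, 13) -> compute(13, 5) -> compute(5, 3) -> compute(3, 2) -> compute(2, 1) -> compute(1, 0) -> 1

Answer: 1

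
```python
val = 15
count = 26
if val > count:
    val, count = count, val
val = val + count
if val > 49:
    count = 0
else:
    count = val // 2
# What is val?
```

Trace:
`val = 15` → val = 15
`count = 26` → count = 26
`if val > count: ...` → val > count is False → no variable changes
`val = val + count` → val = 41
`if val > 49: ...` → val > 49 is False, take else branch → count = 20
So val = 41

Answer: 41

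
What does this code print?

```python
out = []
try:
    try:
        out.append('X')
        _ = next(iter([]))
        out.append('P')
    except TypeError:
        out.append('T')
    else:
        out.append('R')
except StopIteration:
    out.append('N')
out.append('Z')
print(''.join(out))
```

Execution trace: 'X' (try body) → 'N' (outer except StopIteration) → 'Z' (after the try/except). Output: XNZ

Answer: XNZ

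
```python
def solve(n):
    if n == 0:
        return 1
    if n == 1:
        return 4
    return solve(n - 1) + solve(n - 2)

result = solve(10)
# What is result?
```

Build up from base cases: solve(0)=1, solve(1)=4, solve(2)=5, solve(3)=9, solve(4)=14, solve(5)=23, solve(6)=37, ..., solve(10)=254

Answer: 254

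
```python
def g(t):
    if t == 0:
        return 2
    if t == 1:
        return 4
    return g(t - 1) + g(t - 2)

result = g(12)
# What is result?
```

Build up from base cases: g(0)=2, g(1)=4, g(2)=6, g(3)=10, g(4)=16, g(5)=26, g(6)=42, ..., g(12)=754

Answer: 754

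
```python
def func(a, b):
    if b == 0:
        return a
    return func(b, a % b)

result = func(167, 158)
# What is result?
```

func(167, 158) -> func(158, 9) -> func(9, 5) -> func(5, 4) -> func(4, 1) -> func(1, 0) -> 1

Answer: 1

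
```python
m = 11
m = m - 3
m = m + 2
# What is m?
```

Trace:
`m = 11` → m = 11
`m = m - 3` → m = 8
`m = m + 2` → m = 10
So m = 10

Answer: 10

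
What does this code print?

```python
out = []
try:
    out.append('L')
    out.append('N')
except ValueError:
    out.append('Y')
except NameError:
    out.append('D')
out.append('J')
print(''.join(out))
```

Execution trace: 'L' (try body) → 'N' (try body, no exception) → 'J' (after the try/except). Output: LNJ

Answer: LNJ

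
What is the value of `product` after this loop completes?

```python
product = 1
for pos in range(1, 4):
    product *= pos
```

3! = 6
`product` takes the values: 1 → 2 → 6

Answer: 6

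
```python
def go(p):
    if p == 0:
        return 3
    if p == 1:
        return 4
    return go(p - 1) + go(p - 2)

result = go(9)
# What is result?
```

Build up from base cases: go(0)=3, go(1)=4, go(2)=7, go(3)=11, go(4)=18, go(5)=29, go(6)=47, ..., go(9)=199

Answer: 199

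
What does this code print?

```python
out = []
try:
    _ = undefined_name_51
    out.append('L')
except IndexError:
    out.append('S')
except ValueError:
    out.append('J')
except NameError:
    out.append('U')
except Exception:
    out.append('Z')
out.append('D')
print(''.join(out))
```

Execution trace: 'U' (except NameError) → 'D' (after the try/except). Output: UD

Answer: UD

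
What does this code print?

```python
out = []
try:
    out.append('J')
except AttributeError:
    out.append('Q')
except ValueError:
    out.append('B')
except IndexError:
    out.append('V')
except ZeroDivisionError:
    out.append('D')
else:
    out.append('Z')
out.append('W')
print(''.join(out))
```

Execution trace: 'J' (try body, no exception) → 'Z' (else) → 'W' (after the try/except). Output: JZW

Answer: JZW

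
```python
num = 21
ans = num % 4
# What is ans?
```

Trace:
`num = 21` → num = 21
`ans = num % 4` → ans = 1
So ans = 1

Answer: 1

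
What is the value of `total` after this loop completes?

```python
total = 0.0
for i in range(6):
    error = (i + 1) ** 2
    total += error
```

Sum of squared losses 1² + 2² + ... + 6²
`total` takes the values: 0.0 → 1.0 → 5.0 → 14.0 → 30.0 → 55.0 → 91.0

Answer: 91.0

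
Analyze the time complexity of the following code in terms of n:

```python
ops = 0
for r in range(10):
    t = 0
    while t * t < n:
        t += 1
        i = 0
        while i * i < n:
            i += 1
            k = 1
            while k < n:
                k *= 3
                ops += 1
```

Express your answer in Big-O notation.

Each loop level contributes: 1 × √n × √n × log n. Multiplying the contributions gives O(n log n).

Answer: O(n log n)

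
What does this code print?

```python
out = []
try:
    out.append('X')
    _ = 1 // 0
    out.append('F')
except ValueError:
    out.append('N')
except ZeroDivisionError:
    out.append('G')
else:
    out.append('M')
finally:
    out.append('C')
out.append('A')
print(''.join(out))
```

Execution trace: 'X' (try body) → 'G' (except ZeroDivisionError) → 'C' (finally) → 'A' (after the try/except). Output: XGCA

Answer: XGCA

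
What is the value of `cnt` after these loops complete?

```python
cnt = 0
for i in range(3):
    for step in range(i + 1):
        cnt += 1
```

Triangle: 1 + 2 + ... + 3
`cnt` takes the values: 0 → 1 → 2 → 3 → 4 → 5 → 6

Answer: 6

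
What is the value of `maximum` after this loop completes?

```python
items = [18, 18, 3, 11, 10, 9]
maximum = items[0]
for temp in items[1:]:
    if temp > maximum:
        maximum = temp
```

Maximum of [18, 18, 3, 11, 10, 9]
`maximum` takes the values: 18

Answer: 18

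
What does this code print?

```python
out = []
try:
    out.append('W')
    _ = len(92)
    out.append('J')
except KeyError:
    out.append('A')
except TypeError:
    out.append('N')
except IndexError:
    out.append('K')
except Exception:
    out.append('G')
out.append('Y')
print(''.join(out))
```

Execution trace: 'W' (try body) → 'N' (except TypeError) → 'Y' (after the try/except). Output: WNY

Answer: WNY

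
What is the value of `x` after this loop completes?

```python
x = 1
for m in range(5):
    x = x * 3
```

Multiply by 3, 5 times: 1 * 3^5 = 243
`x` takes the values: 1 → 3 → 9 → 27 → 81 → 243

Answer: 243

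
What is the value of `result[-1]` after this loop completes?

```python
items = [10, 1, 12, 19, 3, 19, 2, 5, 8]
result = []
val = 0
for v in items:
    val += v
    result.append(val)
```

Cumulative sum ends at 79
`result` takes the values: [] → [10] → [10, 11] → [10, 11, 23] → [10, 11, 23, 42] → [10, 11, 23, 42, 45] → [10, 11, 23, 42, 45, 64] → [10, 11, 23, 42, 45, 64, 66] → [10, 11, 23, 42, 45, 64, 66, 71] → [10, 11, 23, 42, 45, 64, 66, 71, 79]
So `result[-1]` = 79

Answer: 79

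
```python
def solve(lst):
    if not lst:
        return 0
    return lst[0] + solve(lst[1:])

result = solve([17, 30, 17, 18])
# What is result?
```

17 + 30 + 17 + 18 + 0 = 82

Answer: 82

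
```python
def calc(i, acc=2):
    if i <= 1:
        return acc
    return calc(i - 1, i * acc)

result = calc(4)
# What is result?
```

Accumulator trace (n, acc): (4, 2) -> (3, 8) -> (2, 24) -> (1, 48) -> return 48

Answer: 48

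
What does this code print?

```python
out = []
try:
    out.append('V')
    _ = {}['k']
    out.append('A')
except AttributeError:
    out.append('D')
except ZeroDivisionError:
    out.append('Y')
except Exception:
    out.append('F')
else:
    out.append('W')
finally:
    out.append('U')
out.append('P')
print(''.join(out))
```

Execution trace: 'V' (try body) → 'F' (except Exception) → 'U' (finally) → 'P' (after the try/except). Output: VFUP

Answer: VFUP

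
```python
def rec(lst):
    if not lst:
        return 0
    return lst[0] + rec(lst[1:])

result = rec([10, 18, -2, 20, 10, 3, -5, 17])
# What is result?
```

10 + 18 + (-2) + 20 + 10 + 3 + (-5) + 17 + 0 = 71

Answer: 71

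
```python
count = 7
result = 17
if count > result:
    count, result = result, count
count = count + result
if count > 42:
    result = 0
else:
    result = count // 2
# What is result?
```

Trace:
`count = 7` → count = 7
`result = 17` → result = 17
`if count > result: ...` → count > result is False → no variable changes
`count = count + result` → count = 24
`if count > 42: ...` → count > 42 is False, take else branch → result = 12
So result = 12

Answer: 12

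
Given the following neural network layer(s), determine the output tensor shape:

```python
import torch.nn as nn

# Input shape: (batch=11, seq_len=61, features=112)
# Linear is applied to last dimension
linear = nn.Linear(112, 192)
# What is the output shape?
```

Input: (11, 61, 112) -> Output: (11, 61, 192)

Answer: (11, 61, 192)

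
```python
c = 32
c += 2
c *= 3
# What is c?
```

Trace:
`c = 32` → c = 32
`c += 2` → c = 34
`c *= 3` → c = 102
So c = 102

Answer: 102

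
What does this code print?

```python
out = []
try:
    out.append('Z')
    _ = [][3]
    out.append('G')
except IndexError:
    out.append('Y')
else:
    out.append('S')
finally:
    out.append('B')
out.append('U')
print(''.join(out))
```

Execution trace: 'Z' (try body) → 'Y' (except IndexError) → 'B' (finally) → 'U' (after the try/except). Output: ZYBU

Answer: ZYBU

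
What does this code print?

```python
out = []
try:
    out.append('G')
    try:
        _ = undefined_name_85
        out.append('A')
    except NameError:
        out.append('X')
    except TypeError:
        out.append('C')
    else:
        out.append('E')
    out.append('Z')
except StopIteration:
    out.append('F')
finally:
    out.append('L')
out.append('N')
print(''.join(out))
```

Execution trace: 'G' (try body) → 'X' (inner except NameError) → 'Z' (try body, no exception) → 'L' (finally) → 'N' (after the try/except). Output: GXZLN

Answer: GXZLN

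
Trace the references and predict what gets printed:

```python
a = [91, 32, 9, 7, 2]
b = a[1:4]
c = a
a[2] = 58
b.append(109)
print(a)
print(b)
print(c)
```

Key concept: slice vs alias.
Step by step:
`a = [91, 32, 9, 7, 2]` → a = [91, 32, 9, 7, 2]
`b = a[1:4]` → b = [32, 9, 7]
`c = a` → c = [91, 32, 9, 7, 2] (same object as a)
`a[2] = 58` → a = [91, 32, 58, 7, 2] (same object as c); c = [91, 32, 58, 7, 2] (same object as a)
`b.append(109)` → b = [32, 9, 7, 109]
`print(a)` → prints [91, 32, 58, 7, 2]
`print(b)` → prints [32, 9, 7, 109]
`print(c)` → prints [91, 32, 58, 7, 2]

Answer:
[91, 32, 58, 7, 2]
[32, 9, 7, 109]
[91, 32, 58, 7, 2]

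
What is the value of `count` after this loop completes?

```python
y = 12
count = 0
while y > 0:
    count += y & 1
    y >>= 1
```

Count set bits in 12 (binary: 0b1100)
`count` takes the values: 0 → 1 → 2

Answer: 2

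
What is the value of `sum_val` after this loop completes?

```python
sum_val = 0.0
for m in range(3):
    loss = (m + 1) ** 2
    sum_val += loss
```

Sum of squared losses 1² + 2² + ... + 3²
`sum_val` takes the values: 0.0 → 1.0 → 5.0 → 14.0

Answer: 14.0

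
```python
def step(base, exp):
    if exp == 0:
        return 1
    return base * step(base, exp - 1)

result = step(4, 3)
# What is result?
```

step(4, 3) = 4 * 4 * 4 = 64

Answer: 64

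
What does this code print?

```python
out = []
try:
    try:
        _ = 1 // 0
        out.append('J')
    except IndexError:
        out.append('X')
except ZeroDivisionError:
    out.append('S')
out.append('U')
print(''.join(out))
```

Execution trace: 'S' (outer except ZeroDivisionError) → 'U' (after the try/except). Output: SU

Answer: SU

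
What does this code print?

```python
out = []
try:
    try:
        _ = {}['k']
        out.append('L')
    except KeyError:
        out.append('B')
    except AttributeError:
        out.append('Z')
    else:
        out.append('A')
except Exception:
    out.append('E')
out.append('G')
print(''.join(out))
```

Execution trace: 'B' (inner except KeyError) → 'G' (after the try/except). Output: BG

Answer: BG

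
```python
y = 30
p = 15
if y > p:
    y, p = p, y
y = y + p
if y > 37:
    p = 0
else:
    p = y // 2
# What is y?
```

Trace:
`y = 30` → y = 30
`p = 15` → p = 15
`if y > p: ...` → y > p is True → y = 15; p = 30
`y = y + p` → y = 45
`if y > 37: ...` → y > 37 is True → p = 0
So y = 45

Answer: 45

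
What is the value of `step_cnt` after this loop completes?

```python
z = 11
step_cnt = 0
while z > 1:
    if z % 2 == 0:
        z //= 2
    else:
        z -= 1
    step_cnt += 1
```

Steps to reduce 11 to 1
`step_cnt` takes the values: 0 → 1 → 2 → 3 → 4 → 5

Answer: 5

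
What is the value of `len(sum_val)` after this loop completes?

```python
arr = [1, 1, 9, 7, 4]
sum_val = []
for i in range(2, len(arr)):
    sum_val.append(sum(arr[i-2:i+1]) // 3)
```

Number of 3-element averages
`sum_val` takes the values: [] → [3] → [3, 5] → [3, 5, 6]
So `len(sum_val)` = 3

Answer: 3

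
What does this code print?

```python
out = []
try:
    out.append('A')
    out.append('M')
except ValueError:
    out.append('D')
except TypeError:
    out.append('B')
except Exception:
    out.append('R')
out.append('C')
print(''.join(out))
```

Execution trace: 'A' (try body) → 'M' (try body, no exception) → 'C' (after the try/except). Output: AMC

Answer: AMC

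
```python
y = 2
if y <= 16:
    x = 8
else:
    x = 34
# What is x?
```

Trace:
`y = 2` → y = 2
`if y <= 16: ...` → y <= 16 is True → x = 8
So x = 8

Answer: 8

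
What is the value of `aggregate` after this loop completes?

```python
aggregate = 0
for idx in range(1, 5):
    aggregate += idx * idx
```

Sum of squares 1² to 4² = 30
`aggregate` takes the values: 0 → 1 → 5 → 14 → 30

Answer: 30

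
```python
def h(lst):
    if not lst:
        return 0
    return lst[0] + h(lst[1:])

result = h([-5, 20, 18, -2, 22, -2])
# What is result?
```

(-5) + 20 + 18 + (-2) + 22 + (-2) + 0 = 51

Answer: 51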